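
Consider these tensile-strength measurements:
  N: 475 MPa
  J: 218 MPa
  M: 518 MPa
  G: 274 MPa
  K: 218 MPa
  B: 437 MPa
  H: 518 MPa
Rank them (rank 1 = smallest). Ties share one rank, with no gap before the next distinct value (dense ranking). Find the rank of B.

Sorted (ascending): 218, 218, 274, 437, 475, 518, 518
The 2 values of 218 share dense rank 1.
The 2 values of 518 share dense rank 5.
Remaining distinct values take the next consecutive integers.
B has value 437 MPa → rank 3.

3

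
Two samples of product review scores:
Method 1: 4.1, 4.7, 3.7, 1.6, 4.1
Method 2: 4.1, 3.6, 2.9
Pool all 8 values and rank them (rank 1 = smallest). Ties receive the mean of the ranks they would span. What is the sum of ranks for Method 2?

Sorted (ascending): 1.6, 2.9, 3.6, 3.7, 4.1, 4.1, 4.1, 4.7
The 3 values of 4.1 occupy positions 5–7 → average rank 6.
Method 2 values → pooled ranks: 4.1→6, 3.6→3, 2.9→2
Rank sum = 6 + 3 + 2 = 11

11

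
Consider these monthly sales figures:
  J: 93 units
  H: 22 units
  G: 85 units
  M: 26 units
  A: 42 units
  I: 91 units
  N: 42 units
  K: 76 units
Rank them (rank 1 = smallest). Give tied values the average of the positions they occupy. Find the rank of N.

Sorted (ascending): 22, 26, 42, 42, 76, 85, 91, 93
The 2 values of 42 occupy positions 3–4 → average rank (3+4)/2 = 3.5.
N has value 42 units → rank 3.5.

3.5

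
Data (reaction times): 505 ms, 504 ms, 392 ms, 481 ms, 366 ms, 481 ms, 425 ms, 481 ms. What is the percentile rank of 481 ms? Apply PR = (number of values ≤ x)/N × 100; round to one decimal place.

N = 8.
Strictly below 481: 3. Equal to 481: 3.
PR = 6/8 × 100 = 75.0

75.0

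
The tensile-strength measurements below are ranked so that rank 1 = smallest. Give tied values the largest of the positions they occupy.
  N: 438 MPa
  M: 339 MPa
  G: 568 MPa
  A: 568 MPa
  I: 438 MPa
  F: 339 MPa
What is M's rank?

Sorted (ascending): 339, 339, 438, 438, 568, 568
The 2 values of 339 occupy positions 1–2 → each gets rank 2.
The 2 values of 438 occupy positions 3–4 → each gets rank 4.
The 2 values of 568 occupy positions 5–6 → each gets rank 6.
M has value 339 MPa → rank 2.

2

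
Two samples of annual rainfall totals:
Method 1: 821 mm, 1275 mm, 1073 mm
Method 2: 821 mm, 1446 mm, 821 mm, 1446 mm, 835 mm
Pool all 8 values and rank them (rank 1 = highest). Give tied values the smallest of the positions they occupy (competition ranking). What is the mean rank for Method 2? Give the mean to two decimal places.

Sorted (descending): 1446, 1446, 1275, 1073, 835, 821, 821, 821
The 2 values of 1446 occupy positions 1–2 → each gets rank 1.
The 3 values of 821 occupy positions 6–8 → each gets rank 6.
Method 2 values → pooled ranks: 821→6, 1446→1, 821→6, 1446→1, 835→5
Mean rank = (6 + 1 + 6 + 1 + 5) / 5 = 3.80

3.80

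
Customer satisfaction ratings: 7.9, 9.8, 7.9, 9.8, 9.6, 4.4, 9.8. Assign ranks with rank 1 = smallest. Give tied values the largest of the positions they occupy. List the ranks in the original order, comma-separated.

Sorted (ascending): 4.4, 7.9, 7.9, 9.6, 9.8, 9.8, 9.8
The 2 values of 7.9 occupy positions 2–3 → each gets rank 3.
The 3 values of 9.8 occupy positions 5–7 → each gets rank 7.

3, 7, 3, 7, 4, 1, 7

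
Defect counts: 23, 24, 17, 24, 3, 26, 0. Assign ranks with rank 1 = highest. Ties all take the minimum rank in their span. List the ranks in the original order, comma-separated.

4, 2, 5, 2, 6, 1, 7

Sorted (descending): 26, 24, 24, 23, 17, 3, 0
The 2 values of 24 occupy positions 2–3 → each gets rank 2.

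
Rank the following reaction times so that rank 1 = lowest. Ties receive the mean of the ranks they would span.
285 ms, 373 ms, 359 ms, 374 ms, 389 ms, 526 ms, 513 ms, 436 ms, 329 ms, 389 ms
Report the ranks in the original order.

Sorted (ascending): 285, 329, 359, 373, 374, 389, 389, 436, 513, 526
The 2 values of 389 occupy positions 6–7 → average rank (6+7)/2 = 6.5.

1, 4, 3, 5, 6.5, 10, 9, 8, 2, 6.5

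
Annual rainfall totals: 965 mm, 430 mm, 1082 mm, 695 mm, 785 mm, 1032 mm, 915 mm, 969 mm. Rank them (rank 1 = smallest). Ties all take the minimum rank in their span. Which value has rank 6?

Sorted (ascending): 430, 695, 785, 915, 965, 969, 1032, 1082
No ties — each value takes its position as its rank.
Rank 6 → value 969.

969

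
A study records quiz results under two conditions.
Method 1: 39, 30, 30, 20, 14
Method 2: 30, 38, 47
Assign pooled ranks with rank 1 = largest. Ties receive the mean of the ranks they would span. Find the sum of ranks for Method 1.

Sorted (descending): 47, 39, 38, 30, 30, 30, 20, 14
The 3 values of 30 occupy positions 4–6 → average rank 5.
Method 1 values → pooled ranks: 39→2, 30→5, 30→5, 20→7, 14→8
Rank sum = 2 + 5 + 5 + 7 + 8 = 27

27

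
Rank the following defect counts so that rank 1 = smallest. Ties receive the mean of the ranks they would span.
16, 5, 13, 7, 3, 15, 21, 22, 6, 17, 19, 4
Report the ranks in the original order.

8, 3, 6, 5, 1, 7, 11, 12, 4, 9, 10, 2

Sorted (ascending): 3, 4, 5, 6, 7, 13, 15, 16, 17, 19, 21, 22
No ties — each value takes its position as its rank.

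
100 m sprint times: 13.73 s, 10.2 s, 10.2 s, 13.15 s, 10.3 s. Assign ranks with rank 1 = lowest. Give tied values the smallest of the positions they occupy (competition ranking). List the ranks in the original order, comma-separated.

5, 1, 1, 4, 3

Sorted (ascending): 10.2, 10.2, 10.3, 13.15, 13.73
The 2 values of 10.2 occupy positions 1–2 → each gets rank 1.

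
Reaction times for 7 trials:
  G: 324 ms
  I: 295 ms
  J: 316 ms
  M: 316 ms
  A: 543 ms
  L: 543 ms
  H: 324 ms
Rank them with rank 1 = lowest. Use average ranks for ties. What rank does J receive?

Sorted (ascending): 295, 316, 316, 324, 324, 543, 543
The 2 values of 316 occupy positions 2–3 → average rank (2+3)/2 = 2.5.
The 2 values of 324 occupy positions 4–5 → average rank (4+5)/2 = 4.5.
The 2 values of 543 occupy positions 6–7 → average rank (6+7)/2 = 6.5.
J has value 316 ms → rank 2.5.

2.5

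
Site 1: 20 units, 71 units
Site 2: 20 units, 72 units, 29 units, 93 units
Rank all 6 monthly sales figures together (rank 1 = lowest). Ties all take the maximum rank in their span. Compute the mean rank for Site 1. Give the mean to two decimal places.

Sorted (ascending): 20, 20, 29, 71, 72, 93
The 2 values of 20 occupy positions 1–2 → each gets rank 2.
Site 1 values → pooled ranks: 20→2, 71→4
Mean rank = (2 + 4) / 2 = 3.00

3.00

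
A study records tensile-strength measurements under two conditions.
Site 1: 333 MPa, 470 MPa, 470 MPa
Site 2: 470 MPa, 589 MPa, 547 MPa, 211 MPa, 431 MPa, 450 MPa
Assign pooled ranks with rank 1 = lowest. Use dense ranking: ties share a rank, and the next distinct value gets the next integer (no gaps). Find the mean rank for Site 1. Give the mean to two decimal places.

Sorted (ascending): 211, 333, 431, 450, 470, 470, 470, 547, 589
The 3 values of 470 share dense rank 5.
Remaining distinct values take the next consecutive integers.
Site 1 values → pooled ranks: 333→2, 470→5, 470→5
Mean rank = (2 + 5 + 5) / 3 = 4.00

4.00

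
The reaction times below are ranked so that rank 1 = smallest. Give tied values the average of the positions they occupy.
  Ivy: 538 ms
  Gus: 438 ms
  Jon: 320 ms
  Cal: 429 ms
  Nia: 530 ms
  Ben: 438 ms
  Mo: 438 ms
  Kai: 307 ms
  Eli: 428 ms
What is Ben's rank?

Sorted (ascending): 307, 320, 428, 429, 438, 438, 438, 530, 538
The 3 values of 438 occupy positions 5–7 → average rank 6.
Ben has value 438 ms → rank 6.

6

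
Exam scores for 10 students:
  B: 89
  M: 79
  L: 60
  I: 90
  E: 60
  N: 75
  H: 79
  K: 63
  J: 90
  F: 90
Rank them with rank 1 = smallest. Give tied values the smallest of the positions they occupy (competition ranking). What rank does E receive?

1

Sorted (ascending): 60, 60, 63, 75, 79, 79, 89, 90, 90, 90
The 2 values of 60 occupy positions 1–2 → each gets rank 1.
The 2 values of 79 occupy positions 5–6 → each gets rank 5.
The 3 values of 90 occupy positions 8–10 → each gets rank 8.
E has value 60 → rank 1.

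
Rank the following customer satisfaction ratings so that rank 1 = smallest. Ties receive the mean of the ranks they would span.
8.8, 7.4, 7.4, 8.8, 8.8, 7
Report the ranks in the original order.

Sorted (ascending): 7, 7.4, 7.4, 8.8, 8.8, 8.8
The 2 values of 7.4 occupy positions 2–3 → average rank (2+3)/2 = 2.5.
The 3 values of 8.8 occupy positions 4–6 → average rank 5.

5, 2.5, 2.5, 5, 5, 1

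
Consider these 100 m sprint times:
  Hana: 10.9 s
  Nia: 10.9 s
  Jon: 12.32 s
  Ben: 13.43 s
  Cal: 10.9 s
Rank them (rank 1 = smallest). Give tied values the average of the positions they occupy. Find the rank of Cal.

2

Sorted (ascending): 10.9, 10.9, 10.9, 12.32, 13.43
The 3 values of 10.9 occupy positions 1–3 → average rank 2.
Cal has value 10.9 s → rank 2.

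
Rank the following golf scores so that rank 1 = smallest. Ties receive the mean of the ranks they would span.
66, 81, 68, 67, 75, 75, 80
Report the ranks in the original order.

1, 7, 3, 2, 4.5, 4.5, 6

Sorted (ascending): 66, 67, 68, 75, 75, 80, 81
The 2 values of 75 occupy positions 4–5 → average rank (4+5)/2 = 4.5.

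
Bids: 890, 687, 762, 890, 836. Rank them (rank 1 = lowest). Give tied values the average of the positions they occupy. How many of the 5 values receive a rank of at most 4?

Sorted (ascending): 687, 762, 836, 890, 890
The 2 values of 890 occupy positions 4–5 → average rank (4+5)/2 = 4.5.
Ranks ≤ 4: {1, 2, 3} → 3 values.

3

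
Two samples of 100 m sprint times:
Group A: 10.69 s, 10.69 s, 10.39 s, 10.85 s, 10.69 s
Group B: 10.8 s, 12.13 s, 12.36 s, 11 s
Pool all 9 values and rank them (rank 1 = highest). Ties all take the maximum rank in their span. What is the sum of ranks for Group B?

Sorted (descending): 12.36, 12.13, 11, 10.85, 10.8, 10.69, 10.69, 10.69, 10.39
The 3 values of 10.69 occupy positions 6–8 → each gets rank 8.
Group B values → pooled ranks: 10.8→5, 12.13→2, 12.36→1, 11→3
Rank sum = 5 + 2 + 1 + 3 = 11

11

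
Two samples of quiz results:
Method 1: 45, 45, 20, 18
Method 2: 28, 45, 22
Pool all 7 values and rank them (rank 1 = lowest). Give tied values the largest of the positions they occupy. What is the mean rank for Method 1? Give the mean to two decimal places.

4.25

Sorted (ascending): 18, 20, 22, 28, 45, 45, 45
The 3 values of 45 occupy positions 5–7 → each gets rank 7.
Method 1 values → pooled ranks: 45→7, 45→7, 20→2, 18→1
Mean rank = (7 + 7 + 2 + 1) / 4 = 4.25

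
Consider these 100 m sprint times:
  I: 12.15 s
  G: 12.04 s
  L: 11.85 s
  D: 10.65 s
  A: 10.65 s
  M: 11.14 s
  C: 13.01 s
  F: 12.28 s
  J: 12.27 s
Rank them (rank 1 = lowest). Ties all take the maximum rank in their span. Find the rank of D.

2

Sorted (ascending): 10.65, 10.65, 11.14, 11.85, 12.04, 12.15, 12.27, 12.28, 13.01
The 2 values of 10.65 occupy positions 1–2 → each gets rank 2.
D has value 10.65 s → rank 2.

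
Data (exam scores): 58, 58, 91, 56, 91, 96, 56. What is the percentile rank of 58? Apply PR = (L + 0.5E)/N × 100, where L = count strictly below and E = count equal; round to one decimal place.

N = 7.
Strictly below 58: 2. Equal to 58: 2.
PR = (2 + 0.5·2)/7 × 100 = 42.9

42.9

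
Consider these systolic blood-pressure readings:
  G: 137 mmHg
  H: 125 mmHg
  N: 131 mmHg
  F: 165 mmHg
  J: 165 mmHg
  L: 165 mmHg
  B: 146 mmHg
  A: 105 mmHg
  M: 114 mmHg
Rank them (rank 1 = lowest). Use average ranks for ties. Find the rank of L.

8

Sorted (ascending): 105, 114, 125, 131, 137, 146, 165, 165, 165
The 3 values of 165 occupy positions 7–9 → average rank 8.
L has value 165 mmHg → rank 8.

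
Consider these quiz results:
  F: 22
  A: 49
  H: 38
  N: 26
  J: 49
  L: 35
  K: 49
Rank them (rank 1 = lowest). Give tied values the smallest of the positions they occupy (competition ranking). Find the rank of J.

5

Sorted (ascending): 22, 26, 35, 38, 49, 49, 49
The 3 values of 49 occupy positions 5–7 → each gets rank 5.
J has value 49 → rank 5.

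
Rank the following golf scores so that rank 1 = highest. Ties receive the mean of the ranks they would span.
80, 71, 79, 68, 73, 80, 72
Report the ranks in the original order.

Sorted (descending): 80, 80, 79, 73, 72, 71, 68
The 2 values of 80 occupy positions 1–2 → average rank (1+2)/2 = 1.5.

1.5, 6, 3, 7, 4, 1.5, 5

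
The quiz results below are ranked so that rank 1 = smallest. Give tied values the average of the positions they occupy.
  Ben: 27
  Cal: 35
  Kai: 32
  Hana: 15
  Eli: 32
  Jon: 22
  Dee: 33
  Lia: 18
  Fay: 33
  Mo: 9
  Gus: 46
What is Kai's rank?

6.5

Sorted (ascending): 9, 15, 18, 22, 27, 32, 32, 33, 33, 35, 46
The 2 values of 32 occupy positions 6–7 → average rank (6+7)/2 = 6.5.
The 2 values of 33 occupy positions 8–9 → average rank (8+9)/2 = 8.5.
Kai has value 32 → rank 6.5.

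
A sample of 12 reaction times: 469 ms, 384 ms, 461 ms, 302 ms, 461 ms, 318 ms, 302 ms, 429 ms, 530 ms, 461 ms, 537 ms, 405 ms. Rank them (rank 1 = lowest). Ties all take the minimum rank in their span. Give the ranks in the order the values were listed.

10, 4, 7, 1, 7, 3, 1, 6, 11, 7, 12, 5

Sorted (ascending): 302, 302, 318, 384, 405, 429, 461, 461, 461, 469, 530, 537
The 2 values of 302 occupy positions 1–2 → each gets rank 1.
The 3 values of 461 occupy positions 7–9 → each gets rank 7.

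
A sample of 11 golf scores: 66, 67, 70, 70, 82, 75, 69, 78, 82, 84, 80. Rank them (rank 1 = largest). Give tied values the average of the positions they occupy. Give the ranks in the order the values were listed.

Sorted (descending): 84, 82, 82, 80, 78, 75, 70, 70, 69, 67, 66
The 2 values of 82 occupy positions 2–3 → average rank (2+3)/2 = 2.5.
The 2 values of 70 occupy positions 7–8 → average rank (7+8)/2 = 7.5.

11, 10, 7.5, 7.5, 2.5, 6, 9, 5, 2.5, 1, 4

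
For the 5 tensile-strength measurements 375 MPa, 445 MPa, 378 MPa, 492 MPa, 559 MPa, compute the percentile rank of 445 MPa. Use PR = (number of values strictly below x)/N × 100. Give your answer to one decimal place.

N = 5.
Strictly below 445: 2. Equal to 445: 1.
PR = 2/5 × 100 = 40.0

40.0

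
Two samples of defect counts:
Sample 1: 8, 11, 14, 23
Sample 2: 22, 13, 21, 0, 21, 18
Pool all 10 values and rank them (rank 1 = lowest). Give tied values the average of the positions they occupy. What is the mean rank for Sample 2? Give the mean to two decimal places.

5.83

Sorted (ascending): 0, 8, 11, 13, 14, 18, 21, 21, 22, 23
The 2 values of 21 occupy positions 7–8 → average rank (7+8)/2 = 7.5.
Sample 2 values → pooled ranks: 22→9, 13→4, 21→7.5, 0→1, 21→7.5, 18→6
Mean rank = (9 + 4 + 7.5 + 1 + 7.5 + 6) / 6 = 5.83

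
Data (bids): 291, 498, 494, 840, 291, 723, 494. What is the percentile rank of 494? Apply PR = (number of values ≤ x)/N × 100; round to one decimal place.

N = 7.
Strictly below 494: 2. Equal to 494: 2.
PR = 4/7 × 100 = 57.1

57.1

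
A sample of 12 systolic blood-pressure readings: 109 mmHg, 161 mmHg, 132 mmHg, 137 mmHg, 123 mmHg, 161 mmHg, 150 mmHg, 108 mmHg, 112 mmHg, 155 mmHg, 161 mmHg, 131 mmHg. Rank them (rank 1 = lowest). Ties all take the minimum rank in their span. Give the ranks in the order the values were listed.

Sorted (ascending): 108, 109, 112, 123, 131, 132, 137, 150, 155, 161, 161, 161
The 3 values of 161 occupy positions 10–12 → each gets rank 10.

2, 10, 6, 7, 4, 10, 8, 1, 3, 9, 10, 5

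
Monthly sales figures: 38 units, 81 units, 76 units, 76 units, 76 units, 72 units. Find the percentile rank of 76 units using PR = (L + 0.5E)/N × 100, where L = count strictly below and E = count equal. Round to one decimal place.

58.3

N = 6.
Strictly below 76: 2. Equal to 76: 3.
PR = (2 + 0.5·3)/6 × 100 = 58.3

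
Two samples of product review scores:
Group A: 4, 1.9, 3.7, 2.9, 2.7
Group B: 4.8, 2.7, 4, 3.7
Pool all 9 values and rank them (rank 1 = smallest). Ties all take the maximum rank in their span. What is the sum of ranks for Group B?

26

Sorted (ascending): 1.9, 2.7, 2.7, 2.9, 3.7, 3.7, 4, 4, 4.8
The 2 values of 2.7 occupy positions 2–3 → each gets rank 3.
The 2 values of 3.7 occupy positions 5–6 → each gets rank 6.
The 2 values of 4 occupy positions 7–8 → each gets rank 8.
Group B values → pooled ranks: 4.8→9, 2.7→3, 4→8, 3.7→6
Rank sum = 9 + 3 + 8 + 6 = 26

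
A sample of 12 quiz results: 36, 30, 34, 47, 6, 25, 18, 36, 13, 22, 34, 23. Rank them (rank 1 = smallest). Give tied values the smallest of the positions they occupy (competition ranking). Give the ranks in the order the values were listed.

10, 7, 8, 12, 1, 6, 3, 10, 2, 4, 8, 5

Sorted (ascending): 6, 13, 18, 22, 23, 25, 30, 34, 34, 36, 36, 47
The 2 values of 34 occupy positions 8–9 → each gets rank 8.
The 2 values of 36 occupy positions 10–11 → each gets rank 10.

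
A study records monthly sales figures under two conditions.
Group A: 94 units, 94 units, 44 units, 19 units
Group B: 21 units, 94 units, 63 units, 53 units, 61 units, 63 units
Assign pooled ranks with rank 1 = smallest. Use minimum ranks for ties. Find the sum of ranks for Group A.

Sorted (ascending): 19, 21, 44, 53, 61, 63, 63, 94, 94, 94
The 2 values of 63 occupy positions 6–7 → each gets rank 6.
The 3 values of 94 occupy positions 8–10 → each gets rank 8.
Group A values → pooled ranks: 94→8, 94→8, 44→3, 19→1
Rank sum = 8 + 8 + 3 + 1 = 20

20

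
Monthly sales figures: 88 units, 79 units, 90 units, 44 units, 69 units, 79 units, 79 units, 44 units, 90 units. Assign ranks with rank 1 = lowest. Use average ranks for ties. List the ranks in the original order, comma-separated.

7, 5, 8.5, 1.5, 3, 5, 5, 1.5, 8.5

Sorted (ascending): 44, 44, 69, 79, 79, 79, 88, 90, 90
The 2 values of 44 occupy positions 1–2 → average rank (1+2)/2 = 1.5.
The 3 values of 79 occupy positions 4–6 → average rank 5.
The 2 values of 90 occupy positions 8–9 → average rank (8+9)/2 = 8.5.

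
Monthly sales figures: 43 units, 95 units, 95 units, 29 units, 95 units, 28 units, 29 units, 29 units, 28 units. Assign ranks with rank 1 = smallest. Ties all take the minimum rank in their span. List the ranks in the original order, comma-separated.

Sorted (ascending): 28, 28, 29, 29, 29, 43, 95, 95, 95
The 2 values of 28 occupy positions 1–2 → each gets rank 1.
The 3 values of 29 occupy positions 3–5 → each gets rank 3.
The 3 values of 95 occupy positions 7–9 → each gets rank 7.

6, 7, 7, 3, 7, 1, 3, 3, 1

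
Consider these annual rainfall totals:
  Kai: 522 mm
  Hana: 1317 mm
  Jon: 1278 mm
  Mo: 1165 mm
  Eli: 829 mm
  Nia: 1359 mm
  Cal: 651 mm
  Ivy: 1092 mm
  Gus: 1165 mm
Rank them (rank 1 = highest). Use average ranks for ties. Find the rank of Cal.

8

Sorted (descending): 1359, 1317, 1278, 1165, 1165, 1092, 829, 651, 522
The 2 values of 1165 occupy positions 4–5 → average rank (4+5)/2 = 4.5.
Cal has value 651 mm → rank 8.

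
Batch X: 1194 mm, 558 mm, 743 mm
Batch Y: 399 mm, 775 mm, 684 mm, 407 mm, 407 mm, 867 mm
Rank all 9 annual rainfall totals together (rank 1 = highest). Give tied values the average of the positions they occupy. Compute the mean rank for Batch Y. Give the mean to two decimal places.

Sorted (descending): 1194, 867, 775, 743, 684, 558, 407, 407, 399
The 2 values of 407 occupy positions 7–8 → average rank (7+8)/2 = 7.5.
Batch Y values → pooled ranks: 399→9, 775→3, 684→5, 407→7.5, 407→7.5, 867→2
Mean rank = (9 + 3 + 5 + 7.5 + 7.5 + 2) / 6 = 5.67

5.67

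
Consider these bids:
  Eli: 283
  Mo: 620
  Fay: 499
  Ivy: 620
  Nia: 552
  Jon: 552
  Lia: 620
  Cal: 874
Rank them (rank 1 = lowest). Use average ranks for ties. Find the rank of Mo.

6

Sorted (ascending): 283, 499, 552, 552, 620, 620, 620, 874
The 2 values of 552 occupy positions 3–4 → average rank (3+4)/2 = 3.5.
The 3 values of 620 occupy positions 5–7 → average rank 6.
Mo has value 620 → rank 6.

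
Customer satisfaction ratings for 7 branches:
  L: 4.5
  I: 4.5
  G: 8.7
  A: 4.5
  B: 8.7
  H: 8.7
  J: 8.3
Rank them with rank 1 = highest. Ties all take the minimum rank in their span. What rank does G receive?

Sorted (descending): 8.7, 8.7, 8.7, 8.3, 4.5, 4.5, 4.5
The 3 values of 8.7 occupy positions 1–3 → each gets rank 1.
The 3 values of 4.5 occupy positions 5–7 → each gets rank 5.
G has value 8.7 → rank 1.

1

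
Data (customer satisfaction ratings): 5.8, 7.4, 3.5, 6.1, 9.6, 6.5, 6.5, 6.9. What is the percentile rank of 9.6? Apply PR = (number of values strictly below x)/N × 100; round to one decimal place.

87.5

N = 8.
Strictly below 9.6: 7. Equal to 9.6: 1.
PR = 7/8 × 100 = 87.5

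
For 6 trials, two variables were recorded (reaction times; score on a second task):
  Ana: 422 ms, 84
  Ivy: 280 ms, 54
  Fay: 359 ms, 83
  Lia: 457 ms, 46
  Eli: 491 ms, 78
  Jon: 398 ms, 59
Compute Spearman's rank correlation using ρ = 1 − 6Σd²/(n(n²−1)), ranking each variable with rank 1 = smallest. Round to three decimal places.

Ranks of variable 1: 4, 1, 2, 5, 6, 3
Ranks of variable 2: 6, 2, 5, 1, 4, 3
d = r₁ − r₂: -2, -1, -3, 4, 2, 0
d²: 4, 1, 9, 16, 4, 0; Σd² = 34
ρ = 1 − 6·34/(6·35) = 1 − 204/210 = 0.029

0.029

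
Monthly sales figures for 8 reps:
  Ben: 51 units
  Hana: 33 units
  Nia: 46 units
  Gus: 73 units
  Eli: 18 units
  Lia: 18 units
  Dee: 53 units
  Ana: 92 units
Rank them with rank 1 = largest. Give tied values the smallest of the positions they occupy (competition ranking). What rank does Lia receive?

Sorted (descending): 92, 73, 53, 51, 46, 33, 18, 18
The 2 values of 18 occupy positions 7–8 → each gets rank 7.
Lia has value 18 units → rank 7.

7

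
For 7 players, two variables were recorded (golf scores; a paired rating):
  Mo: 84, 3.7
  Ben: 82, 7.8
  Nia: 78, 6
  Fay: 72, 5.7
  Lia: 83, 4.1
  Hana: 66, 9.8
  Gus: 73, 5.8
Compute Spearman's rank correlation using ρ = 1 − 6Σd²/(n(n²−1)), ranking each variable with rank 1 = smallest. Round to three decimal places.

-0.643

Ranks of variable 1: 7, 5, 4, 2, 6, 1, 3
Ranks of variable 2: 1, 6, 5, 3, 2, 7, 4
d = r₁ − r₂: 6, -1, -1, -1, 4, -6, -1
d²: 36, 1, 1, 1, 16, 36, 1; Σd² = 92
ρ = 1 − 6·92/(7·48) = 1 − 552/336 = -0.643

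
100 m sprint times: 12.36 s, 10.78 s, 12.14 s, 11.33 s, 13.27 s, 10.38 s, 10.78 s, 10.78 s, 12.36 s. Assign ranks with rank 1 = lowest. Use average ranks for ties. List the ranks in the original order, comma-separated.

7.5, 3, 6, 5, 9, 1, 3, 3, 7.5

Sorted (ascending): 10.38, 10.78, 10.78, 10.78, 11.33, 12.14, 12.36, 12.36, 13.27
The 3 values of 10.78 occupy positions 2–4 → average rank 3.
The 2 values of 12.36 occupy positions 7–8 → average rank (7+8)/2 = 7.5.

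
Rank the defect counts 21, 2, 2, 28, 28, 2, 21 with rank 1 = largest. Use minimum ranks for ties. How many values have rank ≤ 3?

Sorted (descending): 28, 28, 21, 21, 2, 2, 2
The 2 values of 28 occupy positions 1–2 → each gets rank 1.
The 2 values of 21 occupy positions 3–4 → each gets rank 3.
The 3 values of 2 occupy positions 5–7 → each gets rank 5.
Ranks ≤ 3: {1, 1, 3, 3} → 4 values.

4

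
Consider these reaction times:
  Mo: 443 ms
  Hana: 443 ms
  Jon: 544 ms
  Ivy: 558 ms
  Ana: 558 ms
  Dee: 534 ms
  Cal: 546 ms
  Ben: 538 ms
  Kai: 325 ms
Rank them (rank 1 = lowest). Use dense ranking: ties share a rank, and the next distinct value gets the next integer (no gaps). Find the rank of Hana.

Sorted (ascending): 325, 443, 443, 534, 538, 544, 546, 558, 558
The 2 values of 443 share dense rank 2.
The 2 values of 558 share dense rank 7.
Remaining distinct values take the next consecutive integers.
Hana has value 443 ms → rank 2.

2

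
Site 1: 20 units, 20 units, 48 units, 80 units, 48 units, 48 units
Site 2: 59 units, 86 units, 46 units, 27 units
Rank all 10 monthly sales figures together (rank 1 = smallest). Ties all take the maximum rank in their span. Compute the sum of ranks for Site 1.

34

Sorted (ascending): 20, 20, 27, 46, 48, 48, 48, 59, 80, 86
The 2 values of 20 occupy positions 1–2 → each gets rank 2.
The 3 values of 48 occupy positions 5–7 → each gets rank 7.
Site 1 values → pooled ranks: 20→2, 20→2, 48→7, 80→9, 48→7, 48→7
Rank sum = 2 + 2 + 7 + 9 + 7 + 7 = 34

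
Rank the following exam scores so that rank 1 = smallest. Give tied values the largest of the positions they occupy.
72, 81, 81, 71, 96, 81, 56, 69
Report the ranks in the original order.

Sorted (ascending): 56, 69, 71, 72, 81, 81, 81, 96
The 3 values of 81 occupy positions 5–7 → each gets rank 7.

4, 7, 7, 3, 8, 7, 1, 2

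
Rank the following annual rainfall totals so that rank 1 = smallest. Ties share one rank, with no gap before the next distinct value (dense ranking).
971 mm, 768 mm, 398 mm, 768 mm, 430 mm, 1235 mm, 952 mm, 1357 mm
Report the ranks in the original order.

5, 3, 1, 3, 2, 6, 4, 7

Sorted (ascending): 398, 430, 768, 768, 952, 971, 1235, 1357
The 2 values of 768 share dense rank 3.
Remaining distinct values take the next consecutive integers.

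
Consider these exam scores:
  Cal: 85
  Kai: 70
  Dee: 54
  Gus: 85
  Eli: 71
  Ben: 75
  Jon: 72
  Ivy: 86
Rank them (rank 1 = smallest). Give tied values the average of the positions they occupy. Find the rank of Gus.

Sorted (ascending): 54, 70, 71, 72, 75, 85, 85, 86
The 2 values of 85 occupy positions 6–7 → average rank (6+7)/2 = 6.5.
Gus has value 85 → rank 6.5.

6.5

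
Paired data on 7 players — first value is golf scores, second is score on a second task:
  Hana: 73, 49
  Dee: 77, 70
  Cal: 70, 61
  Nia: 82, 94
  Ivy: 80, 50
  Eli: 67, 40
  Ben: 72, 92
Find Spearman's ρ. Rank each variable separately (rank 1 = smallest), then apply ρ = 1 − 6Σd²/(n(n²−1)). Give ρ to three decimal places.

0.536

Ranks of variable 1: 4, 5, 2, 7, 6, 1, 3
Ranks of variable 2: 2, 5, 4, 7, 3, 1, 6
d = r₁ − r₂: 2, 0, -2, 0, 3, 0, -3
d²: 4, 0, 4, 0, 9, 0, 9; Σd² = 26
ρ = 1 − 6·26/(7·48) = 1 − 156/336 = 0.536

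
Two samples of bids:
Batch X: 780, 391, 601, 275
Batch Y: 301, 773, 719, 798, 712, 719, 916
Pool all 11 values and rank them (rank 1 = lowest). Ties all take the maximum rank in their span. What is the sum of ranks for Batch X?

Sorted (ascending): 275, 301, 391, 601, 712, 719, 719, 773, 780, 798, 916
The 2 values of 719 occupy positions 6–7 → each gets rank 7.
Batch X values → pooled ranks: 780→9, 391→3, 601→4, 275→1
Rank sum = 9 + 3 + 4 + 1 = 17

17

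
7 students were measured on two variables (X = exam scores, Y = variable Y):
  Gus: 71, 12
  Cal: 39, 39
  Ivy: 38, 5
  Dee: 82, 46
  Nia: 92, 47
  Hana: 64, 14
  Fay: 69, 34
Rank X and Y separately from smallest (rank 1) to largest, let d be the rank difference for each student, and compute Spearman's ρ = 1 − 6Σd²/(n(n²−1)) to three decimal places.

0.679

Ranks of variable 1: 5, 2, 1, 6, 7, 3, 4
Ranks of variable 2: 2, 5, 1, 6, 7, 3, 4
d = r₁ − r₂: 3, -3, 0, 0, 0, 0, 0
d²: 9, 9, 0, 0, 0, 0, 0; Σd² = 18
ρ = 1 − 6·18/(7·48) = 1 − 108/336 = 0.679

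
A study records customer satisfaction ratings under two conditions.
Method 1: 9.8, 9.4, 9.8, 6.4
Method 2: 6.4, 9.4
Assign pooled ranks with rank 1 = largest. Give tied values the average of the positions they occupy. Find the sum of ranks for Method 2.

9

Sorted (descending): 9.8, 9.8, 9.4, 9.4, 6.4, 6.4
The 2 values of 9.8 occupy positions 1–2 → average rank (1+2)/2 = 1.5.
The 2 values of 9.4 occupy positions 3–4 → average rank (3+4)/2 = 3.5.
The 2 values of 6.4 occupy positions 5–6 → average rank (5+6)/2 = 5.5.
Method 2 values → pooled ranks: 6.4→5.5, 9.4→3.5
Rank sum = 5.5 + 3.5 = 9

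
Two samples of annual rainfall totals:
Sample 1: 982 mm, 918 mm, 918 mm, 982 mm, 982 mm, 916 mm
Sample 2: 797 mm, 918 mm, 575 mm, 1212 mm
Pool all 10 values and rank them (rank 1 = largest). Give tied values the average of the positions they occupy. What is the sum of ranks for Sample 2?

Sorted (descending): 1212, 982, 982, 982, 918, 918, 918, 916, 797, 575
The 3 values of 982 occupy positions 2–4 → average rank 3.
The 3 values of 918 occupy positions 5–7 → average rank 6.
Sample 2 values → pooled ranks: 797→9, 918→6, 575→10, 1212→1
Rank sum = 9 + 6 + 10 + 1 = 26

26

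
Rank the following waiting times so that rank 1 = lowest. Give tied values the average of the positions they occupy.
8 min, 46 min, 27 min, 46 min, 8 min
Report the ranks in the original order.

Sorted (ascending): 8, 8, 27, 46, 46
The 2 values of 8 occupy positions 1–2 → average rank (1+2)/2 = 1.5.
The 2 values of 46 occupy positions 4–5 → average rank (4+5)/2 = 4.5.

1.5, 4.5, 3, 4.5, 1.5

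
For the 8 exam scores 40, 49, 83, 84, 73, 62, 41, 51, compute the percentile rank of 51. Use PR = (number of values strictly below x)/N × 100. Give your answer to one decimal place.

N = 8.
Strictly below 51: 3. Equal to 51: 1.
PR = 3/8 × 100 = 37.5

37.5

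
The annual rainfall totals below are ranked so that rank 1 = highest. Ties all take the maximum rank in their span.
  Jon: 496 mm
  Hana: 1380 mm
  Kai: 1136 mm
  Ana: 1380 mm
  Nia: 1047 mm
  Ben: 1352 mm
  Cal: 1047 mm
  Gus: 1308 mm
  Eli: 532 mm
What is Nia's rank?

7

Sorted (descending): 1380, 1380, 1352, 1308, 1136, 1047, 1047, 532, 496
The 2 values of 1380 occupy positions 1–2 → each gets rank 2.
The 2 values of 1047 occupy positions 6–7 → each gets rank 7.
Nia has value 1047 mm → rank 7.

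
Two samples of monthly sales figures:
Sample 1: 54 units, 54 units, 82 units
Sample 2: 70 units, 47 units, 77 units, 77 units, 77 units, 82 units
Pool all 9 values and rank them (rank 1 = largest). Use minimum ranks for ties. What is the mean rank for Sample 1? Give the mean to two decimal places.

Sorted (descending): 82, 82, 77, 77, 77, 70, 54, 54, 47
The 2 values of 82 occupy positions 1–2 → each gets rank 1.
The 3 values of 77 occupy positions 3–5 → each gets rank 3.
The 2 values of 54 occupy positions 7–8 → each gets rank 7.
Sample 1 values → pooled ranks: 54→7, 54→7, 82→1
Mean rank = (7 + 7 + 1) / 3 = 5.00

5.00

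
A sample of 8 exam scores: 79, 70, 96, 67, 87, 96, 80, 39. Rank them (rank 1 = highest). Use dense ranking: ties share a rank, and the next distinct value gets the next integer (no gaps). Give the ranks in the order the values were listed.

Sorted (descending): 96, 96, 87, 80, 79, 70, 67, 39
The 2 values of 96 share dense rank 1.
Remaining distinct values take the next consecutive integers.

4, 5, 1, 6, 2, 1, 3, 7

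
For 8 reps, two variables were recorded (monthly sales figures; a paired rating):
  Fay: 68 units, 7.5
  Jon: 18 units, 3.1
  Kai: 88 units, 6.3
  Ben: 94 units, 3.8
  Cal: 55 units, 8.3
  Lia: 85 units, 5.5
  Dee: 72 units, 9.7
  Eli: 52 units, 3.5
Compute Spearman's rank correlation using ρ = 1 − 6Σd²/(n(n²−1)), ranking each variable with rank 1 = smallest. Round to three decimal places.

Ranks of variable 1: 4, 1, 7, 8, 3, 6, 5, 2
Ranks of variable 2: 6, 1, 5, 3, 7, 4, 8, 2
d = r₁ − r₂: -2, 0, 2, 5, -4, 2, -3, 0
d²: 4, 0, 4, 25, 16, 4, 9, 0; Σd² = 62
ρ = 1 − 6·62/(8·63) = 1 − 372/504 = 0.262

0.262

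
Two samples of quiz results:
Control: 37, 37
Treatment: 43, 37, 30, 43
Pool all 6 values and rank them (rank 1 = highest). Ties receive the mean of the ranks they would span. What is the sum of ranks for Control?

8

Sorted (descending): 43, 43, 37, 37, 37, 30
The 2 values of 43 occupy positions 1–2 → average rank (1+2)/2 = 1.5.
The 3 values of 37 occupy positions 3–5 → average rank 4.
Control values → pooled ranks: 37→4, 37→4
Rank sum = 4 + 4 = 8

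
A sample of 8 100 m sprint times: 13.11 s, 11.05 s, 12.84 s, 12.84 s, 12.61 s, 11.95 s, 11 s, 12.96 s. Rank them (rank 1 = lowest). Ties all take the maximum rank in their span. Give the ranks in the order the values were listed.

Sorted (ascending): 11, 11.05, 11.95, 12.61, 12.84, 12.84, 12.96, 13.11
The 2 values of 12.84 occupy positions 5–6 → each gets rank 6.

8, 2, 6, 6, 4, 3, 1, 7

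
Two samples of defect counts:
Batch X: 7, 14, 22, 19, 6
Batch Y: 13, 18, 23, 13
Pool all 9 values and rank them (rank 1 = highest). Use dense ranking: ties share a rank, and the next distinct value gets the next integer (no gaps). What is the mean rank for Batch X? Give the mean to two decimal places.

Sorted (descending): 23, 22, 19, 18, 14, 13, 13, 7, 6
The 2 values of 13 share dense rank 6.
Remaining distinct values take the next consecutive integers.
Batch X values → pooled ranks: 7→7, 14→5, 22→2, 19→3, 6→8
Mean rank = (7 + 5 + 2 + 3 + 8) / 5 = 5.00

5.00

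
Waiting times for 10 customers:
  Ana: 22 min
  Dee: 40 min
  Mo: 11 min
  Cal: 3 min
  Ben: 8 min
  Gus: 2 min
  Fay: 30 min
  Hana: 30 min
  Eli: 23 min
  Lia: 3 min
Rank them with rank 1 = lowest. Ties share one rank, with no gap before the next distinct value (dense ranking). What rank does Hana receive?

Sorted (ascending): 2, 3, 3, 8, 11, 22, 23, 30, 30, 40
The 2 values of 3 share dense rank 2.
The 2 values of 30 share dense rank 7.
Remaining distinct values take the next consecutive integers.
Hana has value 30 min → rank 7.

7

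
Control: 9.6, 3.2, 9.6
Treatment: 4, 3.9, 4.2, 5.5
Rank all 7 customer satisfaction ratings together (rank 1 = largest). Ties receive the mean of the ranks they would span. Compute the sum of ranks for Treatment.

18

Sorted (descending): 9.6, 9.6, 5.5, 4.2, 4, 3.9, 3.2
The 2 values of 9.6 occupy positions 1–2 → average rank (1+2)/2 = 1.5.
Treatment values → pooled ranks: 4→5, 3.9→6, 4.2→4, 5.5→3
Rank sum = 5 + 6 + 4 + 3 = 18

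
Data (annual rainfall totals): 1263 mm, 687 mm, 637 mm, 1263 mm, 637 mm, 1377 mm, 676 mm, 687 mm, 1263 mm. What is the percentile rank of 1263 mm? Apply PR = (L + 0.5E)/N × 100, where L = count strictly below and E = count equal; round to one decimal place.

72.2

N = 9.
Strictly below 1263: 5. Equal to 1263: 3.
PR = (5 + 0.5·3)/9 × 100 = 72.2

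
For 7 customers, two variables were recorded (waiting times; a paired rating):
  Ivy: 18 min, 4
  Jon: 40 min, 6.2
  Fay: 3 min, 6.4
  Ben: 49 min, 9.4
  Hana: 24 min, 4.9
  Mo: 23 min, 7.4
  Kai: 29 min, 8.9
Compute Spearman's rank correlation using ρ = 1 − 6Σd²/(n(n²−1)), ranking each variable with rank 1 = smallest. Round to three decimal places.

Ranks of variable 1: 2, 6, 1, 7, 4, 3, 5
Ranks of variable 2: 1, 3, 4, 7, 2, 5, 6
d = r₁ − r₂: 1, 3, -3, 0, 2, -2, -1
d²: 1, 9, 9, 0, 4, 4, 1; Σd² = 28
ρ = 1 − 6·28/(7·48) = 1 − 168/336 = 0.500

0.500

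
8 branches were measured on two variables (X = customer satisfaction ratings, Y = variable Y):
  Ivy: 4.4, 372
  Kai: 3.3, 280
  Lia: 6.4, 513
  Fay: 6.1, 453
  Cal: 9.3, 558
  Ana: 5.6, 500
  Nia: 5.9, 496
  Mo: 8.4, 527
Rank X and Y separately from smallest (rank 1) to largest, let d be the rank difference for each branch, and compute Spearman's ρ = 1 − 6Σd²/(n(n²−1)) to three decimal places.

0.905

Ranks of variable 1: 2, 1, 6, 5, 8, 3, 4, 7
Ranks of variable 2: 2, 1, 6, 3, 8, 5, 4, 7
d = r₁ − r₂: 0, 0, 0, 2, 0, -2, 0, 0
d²: 0, 0, 0, 4, 0, 4, 0, 0; Σd² = 8
ρ = 1 − 6·8/(8·63) = 1 − 48/504 = 0.905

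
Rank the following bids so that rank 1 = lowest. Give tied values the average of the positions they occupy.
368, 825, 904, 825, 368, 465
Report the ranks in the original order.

1.5, 4.5, 6, 4.5, 1.5, 3

Sorted (ascending): 368, 368, 465, 825, 825, 904
The 2 values of 368 occupy positions 1–2 → average rank (1+2)/2 = 1.5.
The 2 values of 825 occupy positions 4–5 → average rank (4+5)/2 = 4.5.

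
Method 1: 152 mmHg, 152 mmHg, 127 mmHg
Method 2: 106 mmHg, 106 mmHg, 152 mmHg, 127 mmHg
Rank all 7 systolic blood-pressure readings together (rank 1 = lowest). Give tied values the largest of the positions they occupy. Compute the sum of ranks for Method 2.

Sorted (ascending): 106, 106, 127, 127, 152, 152, 152
The 2 values of 106 occupy positions 1–2 → each gets rank 2.
The 2 values of 127 occupy positions 3–4 → each gets rank 4.
The 3 values of 152 occupy positions 5–7 → each gets rank 7.
Method 2 values → pooled ranks: 106→2, 106→2, 152→7, 127→4
Rank sum = 2 + 2 + 7 + 4 = 15

15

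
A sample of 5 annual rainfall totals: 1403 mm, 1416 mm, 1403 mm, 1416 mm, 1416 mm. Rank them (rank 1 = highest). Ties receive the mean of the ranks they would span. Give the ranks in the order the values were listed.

4.5, 2, 4.5, 2, 2

Sorted (descending): 1416, 1416, 1416, 1403, 1403
The 3 values of 1416 occupy positions 1–3 → average rank 2.
The 2 values of 1403 occupy positions 4–5 → average rank (4+5)/2 = 4.5.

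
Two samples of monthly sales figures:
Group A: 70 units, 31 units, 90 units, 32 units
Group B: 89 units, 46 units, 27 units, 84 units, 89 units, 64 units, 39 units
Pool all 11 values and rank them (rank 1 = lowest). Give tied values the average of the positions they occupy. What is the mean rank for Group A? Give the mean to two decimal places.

5.75

Sorted (ascending): 27, 31, 32, 39, 46, 64, 70, 84, 89, 89, 90
The 2 values of 89 occupy positions 9–10 → average rank (9+10)/2 = 9.5.
Group A values → pooled ranks: 70→7, 31→2, 90→11, 32→3
Mean rank = (7 + 2 + 11 + 3) / 4 = 5.75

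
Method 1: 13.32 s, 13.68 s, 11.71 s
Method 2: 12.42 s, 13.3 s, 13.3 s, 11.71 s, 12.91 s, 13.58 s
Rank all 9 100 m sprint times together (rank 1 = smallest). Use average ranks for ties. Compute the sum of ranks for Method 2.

Sorted (ascending): 11.71, 11.71, 12.42, 12.91, 13.3, 13.3, 13.32, 13.58, 13.68
The 2 values of 11.71 occupy positions 1–2 → average rank (1+2)/2 = 1.5.
The 2 values of 13.3 occupy positions 5–6 → average rank (5+6)/2 = 5.5.
Method 2 values → pooled ranks: 12.42→3, 13.3→5.5, 13.3→5.5, 11.71→1.5, 12.91→4, 13.58→8
Rank sum = 3 + 5.5 + 5.5 + 1.5 + 4 + 8 = 27.5

27.5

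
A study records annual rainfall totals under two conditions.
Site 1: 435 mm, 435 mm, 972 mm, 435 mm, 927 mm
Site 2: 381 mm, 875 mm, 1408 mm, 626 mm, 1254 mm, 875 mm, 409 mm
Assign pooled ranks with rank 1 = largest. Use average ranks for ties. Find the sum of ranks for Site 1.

Sorted (descending): 1408, 1254, 972, 927, 875, 875, 626, 435, 435, 435, 409, 381
The 2 values of 875 occupy positions 5–6 → average rank (5+6)/2 = 5.5.
The 3 values of 435 occupy positions 8–10 → average rank 9.
Site 1 values → pooled ranks: 435→9, 435→9, 972→3, 435→9, 927→4
Rank sum = 9 + 9 + 3 + 9 + 4 = 34

34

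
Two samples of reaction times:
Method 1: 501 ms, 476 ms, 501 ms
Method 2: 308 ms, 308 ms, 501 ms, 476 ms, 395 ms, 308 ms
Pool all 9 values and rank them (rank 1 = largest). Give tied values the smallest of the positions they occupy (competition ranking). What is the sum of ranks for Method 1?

6

Sorted (descending): 501, 501, 501, 476, 476, 395, 308, 308, 308
The 3 values of 501 occupy positions 1–3 → each gets rank 1.
The 2 values of 476 occupy positions 4–5 → each gets rank 4.
The 3 values of 308 occupy positions 7–9 → each gets rank 7.
Method 1 values → pooled ranks: 501→1, 476→4, 501→1
Rank sum = 1 + 4 + 1 = 6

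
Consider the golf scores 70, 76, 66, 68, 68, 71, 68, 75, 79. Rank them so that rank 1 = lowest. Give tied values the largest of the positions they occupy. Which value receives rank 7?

Sorted (ascending): 66, 68, 68, 68, 70, 71, 75, 76, 79
The 3 values of 68 occupy positions 2–4 → each gets rank 4.
Rank 7 → value 75.

75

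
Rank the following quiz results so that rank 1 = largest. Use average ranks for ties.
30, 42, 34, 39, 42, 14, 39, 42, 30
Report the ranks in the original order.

7.5, 2, 6, 4.5, 2, 9, 4.5, 2, 7.5

Sorted (descending): 42, 42, 42, 39, 39, 34, 30, 30, 14
The 3 values of 42 occupy positions 1–3 → average rank 2.
The 2 values of 39 occupy positions 4–5 → average rank (4+5)/2 = 4.5.
The 2 values of 30 occupy positions 7–8 → average rank (7+8)/2 = 7.5.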